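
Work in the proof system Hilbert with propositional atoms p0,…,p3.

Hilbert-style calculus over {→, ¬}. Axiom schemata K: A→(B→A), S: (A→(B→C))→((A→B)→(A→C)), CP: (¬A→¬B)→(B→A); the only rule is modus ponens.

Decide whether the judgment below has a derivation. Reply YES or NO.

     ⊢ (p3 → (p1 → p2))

Enumerate valuations to refute Γ ⊢ Δ:
  v=0000: Γ:[] Δ:[(p3 → (p1 → p2))=T] refutes=False
  v=0001: Γ:[] Δ:[(p3 → (p1 → p2))=T] refutes=False
  v=0010: Γ:[] Δ:[(p3 → (p1 → p2))=T] refutes=False
  v=0011: Γ:[] Δ:[(p3 → (p1 → p2))=T] refutes=False
  v=0100: Γ:[] Δ:[(p3 → (p1 → p2))=T] refutes=False
  v=0101: Γ:[] Δ:[(p3 → (p1 → p2))=F] refutes=True  ← countermodel

Result: NO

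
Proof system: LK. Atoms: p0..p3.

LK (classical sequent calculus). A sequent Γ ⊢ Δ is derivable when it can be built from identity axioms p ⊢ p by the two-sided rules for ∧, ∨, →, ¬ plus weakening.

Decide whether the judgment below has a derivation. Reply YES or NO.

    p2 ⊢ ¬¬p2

Derivation (root first):
[¬R] p2 ⊢ ¬¬p2
  [¬L] p2, ¬p2 ⊢ 
    [Ax] p2 ⊢ p2

Result: YES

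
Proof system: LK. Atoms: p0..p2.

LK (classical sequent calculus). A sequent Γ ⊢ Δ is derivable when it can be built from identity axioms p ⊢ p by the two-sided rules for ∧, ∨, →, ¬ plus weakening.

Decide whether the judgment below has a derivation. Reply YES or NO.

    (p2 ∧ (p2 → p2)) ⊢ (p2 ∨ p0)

Derivation (root first):
[∧L] (p2 ∧ (p2 → p2)) ⊢ (p2 ∨ p0)
  [∨R] p2, (p2 → p2) ⊢ (p2 ∨ p0)
    [→L] p2, (p2 → p2) ⊢ p2, p0
      [Ax] p2 ⊢ p2
      [WR] p2 ⊢ p2, p0
        [Ax] p2 ⊢ p2

Result: YES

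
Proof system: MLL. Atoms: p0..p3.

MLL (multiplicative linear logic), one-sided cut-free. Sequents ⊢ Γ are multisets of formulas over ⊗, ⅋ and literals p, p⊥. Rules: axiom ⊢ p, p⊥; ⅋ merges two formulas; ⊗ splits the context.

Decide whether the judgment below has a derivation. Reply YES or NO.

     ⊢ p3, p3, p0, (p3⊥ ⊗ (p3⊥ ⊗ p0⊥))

Derivation trace:
[⊗]  ⊢ p3, p3, p0, (p3⊥ ⊗ (p3⊥ ⊗ p0⊥))
  [Ax]  ⊢ p3, p3⊥
  [⊗]  ⊢ p3, p0, (p3⊥ ⊗ p0⊥)
    [Ax]  ⊢ p3, p3⊥
    [Ax]  ⊢ p0, p0⊥

Result: YES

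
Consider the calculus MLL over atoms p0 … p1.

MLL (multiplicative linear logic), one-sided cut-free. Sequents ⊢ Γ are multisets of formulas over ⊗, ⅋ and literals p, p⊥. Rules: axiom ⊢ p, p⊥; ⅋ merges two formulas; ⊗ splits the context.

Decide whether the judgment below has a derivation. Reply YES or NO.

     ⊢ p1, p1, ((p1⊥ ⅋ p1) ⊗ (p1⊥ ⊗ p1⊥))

Proof tree:
[⊗]  ⊢ p1, p1, ((p1⊥ ⅋ p1) ⊗ (p1⊥ ⊗ p1⊥))
  [⅋]  ⊢ (p1⊥ ⅋ p1)
    [Ax]  ⊢ p1, p1⊥
  [⊗]  ⊢ p1, p1, (p1⊥ ⊗ p1⊥)
    [Ax]  ⊢ p1, p1⊥
    [Ax]  ⊢ p1, p1⊥

Result: YES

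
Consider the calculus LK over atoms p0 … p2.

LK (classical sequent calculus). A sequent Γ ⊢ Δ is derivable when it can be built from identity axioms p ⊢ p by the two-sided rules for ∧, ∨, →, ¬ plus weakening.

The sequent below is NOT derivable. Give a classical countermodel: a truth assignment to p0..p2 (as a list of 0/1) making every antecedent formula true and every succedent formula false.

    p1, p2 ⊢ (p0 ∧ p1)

Search for a countermodel by truth-table:
  v=000: Γ:[p1=F, p2=F] Δ:[(p0 ∧ p1)=F] refutes=False
  v=001: Γ:[p1=F, p2=T] Δ:[(p0 ∧ p1)=F] refutes=False
  v=010: Γ:[p1=T, p2=F] Δ:[(p0 ∧ p1)=F] refutes=False
  v=011: Γ:[p1=T, p2=T] Δ:[(p0 ∧ p1)=F] refutes=True  ← countermodel

Result: [0, 1, 1]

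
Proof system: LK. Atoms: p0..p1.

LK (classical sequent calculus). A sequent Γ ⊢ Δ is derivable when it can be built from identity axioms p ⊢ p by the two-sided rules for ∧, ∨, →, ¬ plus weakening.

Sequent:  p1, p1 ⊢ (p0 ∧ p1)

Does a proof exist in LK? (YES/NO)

Truth-table refutation:
  v=00: Γ:[p1=F, p1=F] Δ:[(p0 ∧ p1)=F] refutes=False
  v=01: Γ:[p1=T, p1=T] Δ:[(p0 ∧ p1)=F] refutes=True  ← countermodel

Result: NO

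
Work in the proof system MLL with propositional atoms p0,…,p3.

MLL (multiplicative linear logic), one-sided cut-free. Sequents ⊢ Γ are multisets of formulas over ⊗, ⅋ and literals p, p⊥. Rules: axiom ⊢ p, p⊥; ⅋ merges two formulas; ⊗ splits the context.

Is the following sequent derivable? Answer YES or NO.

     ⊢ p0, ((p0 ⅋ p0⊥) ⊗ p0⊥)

Derivation (root first):
[⊗]  ⊢ p0, ((p0 ⅋ p0⊥) ⊗ p0⊥)
  [⅋]  ⊢ (p0 ⅋ p0⊥)
    [Ax]  ⊢ p0, p0⊥
  [Ax]  ⊢ p0, p0⊥

Result: YES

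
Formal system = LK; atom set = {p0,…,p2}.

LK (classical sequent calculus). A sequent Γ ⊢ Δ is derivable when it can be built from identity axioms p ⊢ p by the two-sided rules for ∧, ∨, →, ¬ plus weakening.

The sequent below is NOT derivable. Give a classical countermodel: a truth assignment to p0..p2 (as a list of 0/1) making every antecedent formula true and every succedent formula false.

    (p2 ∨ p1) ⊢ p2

Enumerate valuations to refute Γ ⊢ Δ:
  v=000: Γ:[(p2 ∨ p1)=F] Δ:[p2=F] refutes=False
  v=001: Γ:[(p2 ∨ p1)=T] Δ:[p2=T] refutes=False
  v=010: Γ:[(p2 ∨ p1)=T] Δ:[p2=F] refutes=True  ← countermodel

Result: [0, 1, 0]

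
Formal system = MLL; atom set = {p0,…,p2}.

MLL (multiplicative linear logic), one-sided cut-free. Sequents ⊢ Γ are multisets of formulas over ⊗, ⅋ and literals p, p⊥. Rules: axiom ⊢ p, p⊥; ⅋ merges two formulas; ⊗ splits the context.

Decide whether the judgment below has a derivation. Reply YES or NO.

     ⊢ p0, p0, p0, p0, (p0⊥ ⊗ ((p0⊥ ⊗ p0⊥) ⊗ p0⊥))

Derivation trace:
[⊗]  ⊢ p0, p0, p0, p0, (p0⊥ ⊗ ((p0⊥ ⊗ p0⊥) ⊗ p0⊥))
  [Ax]  ⊢ p0, p0⊥
  [⊗]  ⊢ p0, p0, p0, ((p0⊥ ⊗ p0⊥) ⊗ p0⊥)
    [⊗]  ⊢ p0, p0, (p0⊥ ⊗ p0⊥)
      [Ax]  ⊢ p0, p0⊥
      [Ax]  ⊢ p0, p0⊥
    [Ax]  ⊢ p0, p0⊥

Result: YES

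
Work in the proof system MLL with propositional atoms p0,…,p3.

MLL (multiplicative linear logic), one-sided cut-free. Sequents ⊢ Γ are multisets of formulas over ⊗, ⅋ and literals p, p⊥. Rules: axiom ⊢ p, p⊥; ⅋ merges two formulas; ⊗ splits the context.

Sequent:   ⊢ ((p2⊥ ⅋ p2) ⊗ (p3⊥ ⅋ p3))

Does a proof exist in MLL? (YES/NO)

Derivation (root first):
[⊗]  ⊢ ((p2⊥ ⅋ p2) ⊗ (p3⊥ ⅋ p3))
  [⅋]  ⊢ (p2⊥ ⅋ p2)
    [Ax]  ⊢ p2, p2⊥
  [⅋]  ⊢ (p3⊥ ⅋ p3)
    [Ax]  ⊢ p3, p3⊥

Result: YES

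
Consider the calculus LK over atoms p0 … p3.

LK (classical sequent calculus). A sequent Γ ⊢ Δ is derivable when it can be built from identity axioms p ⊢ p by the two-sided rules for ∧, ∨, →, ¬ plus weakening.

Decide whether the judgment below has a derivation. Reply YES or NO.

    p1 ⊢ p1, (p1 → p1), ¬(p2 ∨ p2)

Derivation (root first):
[¬R] p1 ⊢ p1, (p1 → p1), ¬(p2 ∨ p2)
  [∨L] p1, (p2 ∨ p2) ⊢ p1, (p1 → p1)
    [→R] p2 ⊢ (p1 → p1)
      [WL] p1, p2 ⊢ p1
        [Ax] p1 ⊢ p1
    [WL] p1, p2 ⊢ p1
      [Ax] p1 ⊢ p1

Result: YES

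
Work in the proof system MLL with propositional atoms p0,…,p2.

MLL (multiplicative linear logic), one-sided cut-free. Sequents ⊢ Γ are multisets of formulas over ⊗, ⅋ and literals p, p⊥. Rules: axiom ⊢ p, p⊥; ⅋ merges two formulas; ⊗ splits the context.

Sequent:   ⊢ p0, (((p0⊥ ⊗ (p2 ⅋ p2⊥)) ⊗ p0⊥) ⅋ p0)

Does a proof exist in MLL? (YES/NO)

Derivation trace:
[⅋]  ⊢ p0, (((p0⊥ ⊗ (p2 ⅋ p2⊥)) ⊗ p0⊥) ⅋ p0)
  [⊗]  ⊢ p0, p0, ((p0⊥ ⊗ (p2 ⅋ p2⊥)) ⊗ p0⊥)
    [⊗]  ⊢ p0, (p0⊥ ⊗ (p2 ⅋ p2⊥))
      [Ax]  ⊢ p0, p0⊥
      [⅋]  ⊢ (p2 ⅋ p2⊥)
        [Ax]  ⊢ p2, p2⊥
    [Ax]  ⊢ p0, p0⊥

Result: YES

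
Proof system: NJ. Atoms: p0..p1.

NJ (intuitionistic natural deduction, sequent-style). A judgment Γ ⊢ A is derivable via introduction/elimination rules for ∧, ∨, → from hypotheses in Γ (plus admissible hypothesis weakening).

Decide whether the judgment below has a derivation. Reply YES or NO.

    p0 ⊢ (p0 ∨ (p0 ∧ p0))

Derivation (root first):
[∨I₂] p0 ⊢ (p0 ∨ (p0 ∧ p0))
  [∧I] p0 ⊢ (p0 ∧ p0)
    [Ax] p0 ⊢ p0
    [Ax] p0 ⊢ p0

Result: YES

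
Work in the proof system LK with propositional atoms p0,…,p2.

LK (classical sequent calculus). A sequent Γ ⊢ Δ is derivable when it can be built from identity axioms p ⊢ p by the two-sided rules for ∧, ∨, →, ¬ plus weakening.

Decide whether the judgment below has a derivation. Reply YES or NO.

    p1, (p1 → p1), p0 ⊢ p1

Derivation (root first):
[WL] p1, (p1 → p1), p0 ⊢ p1
  [→L] p1, (p1 → p1) ⊢ p1
    [Ax] p1 ⊢ p1
    [Ax] p1 ⊢ p1

Result: YES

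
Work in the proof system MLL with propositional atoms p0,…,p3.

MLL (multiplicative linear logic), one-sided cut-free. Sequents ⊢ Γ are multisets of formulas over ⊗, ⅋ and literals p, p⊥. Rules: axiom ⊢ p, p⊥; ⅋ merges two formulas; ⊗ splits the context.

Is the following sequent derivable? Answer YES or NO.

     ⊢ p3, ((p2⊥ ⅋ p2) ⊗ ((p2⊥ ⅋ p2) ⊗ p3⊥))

Derivation trace:
[⊗]  ⊢ p3, ((p2⊥ ⅋ p2) ⊗ ((p2⊥ ⅋ p2) ⊗ p3⊥))
  [⅋]  ⊢ (p2⊥ ⅋ p2)
    [Ax]  ⊢ p2, p2⊥
  [⊗]  ⊢ p3, ((p2⊥ ⅋ p2) ⊗ p3⊥)
    [⅋]  ⊢ (p2⊥ ⅋ p2)
      [Ax]  ⊢ p2, p2⊥
    [Ax]  ⊢ p3, p3⊥

Result: YES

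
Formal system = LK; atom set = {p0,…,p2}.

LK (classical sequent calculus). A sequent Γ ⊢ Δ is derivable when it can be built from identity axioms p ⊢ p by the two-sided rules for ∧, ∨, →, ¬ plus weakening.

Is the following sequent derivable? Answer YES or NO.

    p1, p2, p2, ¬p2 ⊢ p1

Derivation (root first):
[¬L] p1, p2, p2, ¬p2 ⊢ p1
  [WL] p1, p2, p2 ⊢ p1, p2
    [WR] p1, p2 ⊢ p1, p2
      [WL] p1, p2 ⊢ p1
        [Ax] p1 ⊢ p1

Result: YES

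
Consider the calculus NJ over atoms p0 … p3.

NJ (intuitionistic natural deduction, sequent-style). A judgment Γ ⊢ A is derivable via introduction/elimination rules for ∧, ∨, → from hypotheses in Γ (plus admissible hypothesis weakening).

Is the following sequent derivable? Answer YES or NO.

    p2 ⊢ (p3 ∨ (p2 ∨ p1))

Derivation trace:
[∨I₂] p2 ⊢ (p3 ∨ (p2 ∨ p1))
  [∨I₁] p2 ⊢ (p2 ∨ p1)
    [Ax] p2 ⊢ p2

Result: YES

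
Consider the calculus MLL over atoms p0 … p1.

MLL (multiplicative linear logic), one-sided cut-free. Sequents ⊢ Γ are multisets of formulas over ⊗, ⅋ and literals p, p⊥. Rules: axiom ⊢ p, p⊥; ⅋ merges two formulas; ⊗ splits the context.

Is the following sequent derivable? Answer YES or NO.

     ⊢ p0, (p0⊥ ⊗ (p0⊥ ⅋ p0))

Derivation trace:
[⊗]  ⊢ p0, (p0⊥ ⊗ (p0⊥ ⅋ p0))
  [Ax]  ⊢ p0, p0⊥
  [⅋]  ⊢ (p0⊥ ⅋ p0)
    [Ax]  ⊢ p0, p0⊥

Result: YES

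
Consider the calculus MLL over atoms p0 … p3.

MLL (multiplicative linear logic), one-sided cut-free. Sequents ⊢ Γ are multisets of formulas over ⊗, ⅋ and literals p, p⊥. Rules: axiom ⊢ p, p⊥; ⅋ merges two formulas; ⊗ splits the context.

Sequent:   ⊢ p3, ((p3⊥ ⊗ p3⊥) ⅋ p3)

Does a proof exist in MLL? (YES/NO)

Proof tree:
[⅋]  ⊢ p3, ((p3⊥ ⊗ p3⊥) ⅋ p3)
  [⊗]  ⊢ p3, p3, (p3⊥ ⊗ p3⊥)
    [Ax]  ⊢ p3, p3⊥
    [Ax]  ⊢ p3, p3⊥

Result: YES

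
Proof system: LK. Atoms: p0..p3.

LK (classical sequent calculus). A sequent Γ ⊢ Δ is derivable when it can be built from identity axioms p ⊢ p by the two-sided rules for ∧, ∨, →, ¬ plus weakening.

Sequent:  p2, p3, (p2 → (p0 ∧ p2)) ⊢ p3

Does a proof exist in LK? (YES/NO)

Derivation (root first):
[→L] p2, p3, (p2 → (p0 ∧ p2)) ⊢ p3
  [Ax] p2 ⊢ p2
  [∧L] p3, (p0 ∧ p2) ⊢ p3
    [WL] p3, p2, p0 ⊢ p3
      [WL] p3, p2 ⊢ p3
        [Ax] p3 ⊢ p3

Result: YES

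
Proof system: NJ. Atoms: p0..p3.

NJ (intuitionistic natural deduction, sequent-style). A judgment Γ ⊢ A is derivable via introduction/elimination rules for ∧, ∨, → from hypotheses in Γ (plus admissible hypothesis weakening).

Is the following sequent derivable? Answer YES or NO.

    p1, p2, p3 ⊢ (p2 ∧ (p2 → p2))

Derivation trace:
[∧I] p1, p2, p3 ⊢ (p2 ∧ (p2 → p2))
  [→E] p1, p2, p3 ⊢ p2
    [→I] p1 ⊢ (p2 → p2)
      [Wk] p2, p1 ⊢ p2
        [Ax] p2 ⊢ p2
    [Wk] p2, p3 ⊢ p2
      [Ax] p2 ⊢ p2
  [→I] p1 ⊢ (p2 → p2)
    [Wk] p2, p1 ⊢ p2
      [Ax] p2 ⊢ p2

Result: YES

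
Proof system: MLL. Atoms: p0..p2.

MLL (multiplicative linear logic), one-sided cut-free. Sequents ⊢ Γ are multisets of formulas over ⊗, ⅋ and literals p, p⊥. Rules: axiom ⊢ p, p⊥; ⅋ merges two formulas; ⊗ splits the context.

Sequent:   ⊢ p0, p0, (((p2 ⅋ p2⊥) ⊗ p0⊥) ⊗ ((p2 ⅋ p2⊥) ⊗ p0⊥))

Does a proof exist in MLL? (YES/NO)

Proof tree:
[⊗]  ⊢ p0, p0, (((p2 ⅋ p2⊥) ⊗ p0⊥) ⊗ ((p2 ⅋ p2⊥) ⊗ p0⊥))
  [⊗]  ⊢ p0, ((p2 ⅋ p2⊥) ⊗ p0⊥)
    [⅋]  ⊢ (p2 ⅋ p2⊥)
      [Ax]  ⊢ p2, p2⊥
    [Ax]  ⊢ p0, p0⊥
  [⊗]  ⊢ p0, ((p2 ⅋ p2⊥) ⊗ p0⊥)
    [⅋]  ⊢ (p2 ⅋ p2⊥)
      [Ax]  ⊢ p2, p2⊥
    [Ax]  ⊢ p0, p0⊥

Result: YES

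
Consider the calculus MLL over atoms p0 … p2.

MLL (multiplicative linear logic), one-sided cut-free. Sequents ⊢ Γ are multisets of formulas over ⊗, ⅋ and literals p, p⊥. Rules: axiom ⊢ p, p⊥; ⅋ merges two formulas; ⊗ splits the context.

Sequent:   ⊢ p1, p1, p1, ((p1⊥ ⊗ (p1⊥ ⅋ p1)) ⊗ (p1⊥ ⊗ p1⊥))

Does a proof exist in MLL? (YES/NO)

Derivation (root first):
[⊗]  ⊢ p1, p1, p1, ((p1⊥ ⊗ (p1⊥ ⅋ p1)) ⊗ (p1⊥ ⊗ p1⊥))
  [⊗]  ⊢ p1, (p1⊥ ⊗ (p1⊥ ⅋ p1))
    [Ax]  ⊢ p1, p1⊥
    [⅋]  ⊢ (p1⊥ ⅋ p1)
      [Ax]  ⊢ p1, p1⊥
  [⊗]  ⊢ p1, p1, (p1⊥ ⊗ p1⊥)
    [Ax]  ⊢ p1, p1⊥
    [Ax]  ⊢ p1, p1⊥

Result: YES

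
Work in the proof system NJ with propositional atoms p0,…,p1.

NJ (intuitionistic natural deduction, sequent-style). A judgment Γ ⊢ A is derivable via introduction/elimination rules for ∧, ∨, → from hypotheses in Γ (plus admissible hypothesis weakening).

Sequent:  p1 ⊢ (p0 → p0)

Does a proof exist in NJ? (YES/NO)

Proof tree:
[→I] p1 ⊢ (p0 → p0)
  [Wk] p0, p1 ⊢ p0
    [Ax] p0 ⊢ p0

Result: YES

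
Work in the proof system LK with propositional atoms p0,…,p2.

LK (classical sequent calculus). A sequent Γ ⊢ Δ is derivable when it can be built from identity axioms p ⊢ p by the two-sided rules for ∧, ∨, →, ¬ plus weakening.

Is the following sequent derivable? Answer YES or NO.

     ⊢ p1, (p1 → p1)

Proof tree:
[→R]  ⊢ p1, (p1 → p1)
  [WR] p1 ⊢ p1, p1
    [Ax] p1 ⊢ p1

Result: YES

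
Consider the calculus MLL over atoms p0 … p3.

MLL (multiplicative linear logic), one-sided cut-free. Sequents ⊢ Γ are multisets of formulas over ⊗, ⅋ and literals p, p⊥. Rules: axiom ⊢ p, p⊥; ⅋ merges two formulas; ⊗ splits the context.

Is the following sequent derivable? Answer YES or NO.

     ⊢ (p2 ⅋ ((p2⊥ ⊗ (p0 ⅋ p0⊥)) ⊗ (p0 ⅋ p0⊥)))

Derivation trace:
[⅋]  ⊢ (p2 ⅋ ((p2⊥ ⊗ (p0 ⅋ p0⊥)) ⊗ (p0 ⅋ p0⊥)))
  [⊗]  ⊢ p2, ((p2⊥ ⊗ (p0 ⅋ p0⊥)) ⊗ (p0 ⅋ p0⊥))
    [⊗]  ⊢ p2, (p2⊥ ⊗ (p0 ⅋ p0⊥))
      [Ax]  ⊢ p2, p2⊥
      [⅋]  ⊢ (p0 ⅋ p0⊥)
        [Ax]  ⊢ p0, p0⊥
    [⅋]  ⊢ (p0 ⅋ p0⊥)
      [Ax]  ⊢ p0, p0⊥

Result: YES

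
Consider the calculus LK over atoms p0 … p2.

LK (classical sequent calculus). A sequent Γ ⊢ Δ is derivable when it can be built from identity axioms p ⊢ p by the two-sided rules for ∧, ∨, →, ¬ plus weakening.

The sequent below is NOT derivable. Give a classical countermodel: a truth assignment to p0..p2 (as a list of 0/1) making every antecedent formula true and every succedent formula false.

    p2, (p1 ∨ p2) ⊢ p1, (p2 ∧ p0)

Truth-table refutation:
  v=000: Γ:[p2=F, (p1 ∨ p2)=F] Δ:[p1=F, (p2 ∧ p0)=F] refutes=False
  v=001: Γ:[p2=T, (p1 ∨ p2)=T] Δ:[p1=F, (p2 ∧ p0)=F] refutes=True  ← countermodel

Result: [0, 0, 1]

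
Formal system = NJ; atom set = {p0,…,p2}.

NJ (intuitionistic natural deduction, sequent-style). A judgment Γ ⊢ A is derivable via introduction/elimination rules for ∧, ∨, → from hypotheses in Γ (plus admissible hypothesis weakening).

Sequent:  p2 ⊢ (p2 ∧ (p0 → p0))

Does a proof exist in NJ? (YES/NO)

Derivation trace:
[∧I] p2 ⊢ (p2 ∧ (p0 → p0))
  [Ax] p2 ⊢ p2
  [→I]  ⊢ (p0 → p0)
    [Ax] p0 ⊢ p0

Result: YES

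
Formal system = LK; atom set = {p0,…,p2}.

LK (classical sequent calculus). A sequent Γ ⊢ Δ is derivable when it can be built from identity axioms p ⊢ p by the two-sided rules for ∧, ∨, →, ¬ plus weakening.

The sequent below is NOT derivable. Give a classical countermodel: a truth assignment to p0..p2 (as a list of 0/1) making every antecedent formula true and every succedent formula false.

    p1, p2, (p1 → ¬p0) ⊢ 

Search for a countermodel by truth-table:
  v=000: Γ:[p1=F, p2=F, (p1 → ¬p0)=T] Δ:[] refutes=False
  v=001: Γ:[p1=F, p2=T, (p1 → ¬p0)=T] Δ:[] refutes=False
  v=010: Γ:[p1=T, p2=F, (p1 → ¬p0)=T] Δ:[] refutes=False
  v=011: Γ:[p1=T, p2=T, (p1 → ¬p0)=T] Δ:[] refutes=True  ← countermodel

Result: [0, 1, 1]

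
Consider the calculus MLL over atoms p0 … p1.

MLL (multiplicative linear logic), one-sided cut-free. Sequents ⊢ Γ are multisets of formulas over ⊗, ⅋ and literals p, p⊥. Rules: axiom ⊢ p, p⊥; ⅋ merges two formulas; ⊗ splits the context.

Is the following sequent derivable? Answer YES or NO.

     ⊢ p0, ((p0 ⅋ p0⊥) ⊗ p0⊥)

Proof tree:
[⊗]  ⊢ p0, ((p0 ⅋ p0⊥) ⊗ p0⊥)
  [⅋]  ⊢ (p0 ⅋ p0⊥)
    [Ax]  ⊢ p0, p0⊥
  [Ax]  ⊢ p0, p0⊥

Result: YES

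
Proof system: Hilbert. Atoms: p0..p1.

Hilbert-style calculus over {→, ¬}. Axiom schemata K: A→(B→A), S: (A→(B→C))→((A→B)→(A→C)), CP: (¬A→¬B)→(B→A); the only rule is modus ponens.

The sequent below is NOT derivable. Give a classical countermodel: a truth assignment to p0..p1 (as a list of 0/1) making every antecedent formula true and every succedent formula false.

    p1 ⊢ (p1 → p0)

Truth-table refutation:
  v=00: Γ:[p1=F] Δ:[(p1 → p0)=T] refutes=False
  v=01: Γ:[p1=T] Δ:[(p1 → p0)=F] refutes=True  ← countermodel

Result: [0, 1]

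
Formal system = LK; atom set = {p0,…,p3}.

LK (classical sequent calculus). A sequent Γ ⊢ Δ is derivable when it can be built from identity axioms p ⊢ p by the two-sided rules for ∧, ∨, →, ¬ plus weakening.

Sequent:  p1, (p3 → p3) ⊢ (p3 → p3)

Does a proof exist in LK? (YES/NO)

Derivation (root first):
[→R] p1, (p3 → p3) ⊢ (p3 → p3)
  [→L] p1, p3, (p3 → p3) ⊢ p3
    [WL] p3, p1 ⊢ p3
      [Ax] p3 ⊢ p3
    [Ax] p3 ⊢ p3

Result: YES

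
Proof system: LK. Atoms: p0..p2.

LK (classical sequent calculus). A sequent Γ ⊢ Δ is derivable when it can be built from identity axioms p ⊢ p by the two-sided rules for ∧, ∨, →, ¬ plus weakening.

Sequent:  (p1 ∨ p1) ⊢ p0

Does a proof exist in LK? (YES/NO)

Enumerate valuations to refute Γ ⊢ Δ:
  v=000: Γ:[(p1 ∨ p1)=F] Δ:[p0=F] refutes=False
  v=001: Γ:[(p1 ∨ p1)=F] Δ:[p0=F] refutes=False
  v=010: Γ:[(p1 ∨ p1)=T] Δ:[p0=F] refutes=True  ← countermodel

Result: NO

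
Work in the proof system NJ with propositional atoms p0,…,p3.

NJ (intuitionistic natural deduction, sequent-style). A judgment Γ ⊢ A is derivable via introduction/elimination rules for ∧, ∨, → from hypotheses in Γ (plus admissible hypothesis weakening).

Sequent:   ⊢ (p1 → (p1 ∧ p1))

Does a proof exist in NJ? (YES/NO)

Derivation (root first):
[→I]  ⊢ (p1 → (p1 ∧ p1))
  [∧I] p1 ⊢ (p1 ∧ p1)
    [Ax] p1 ⊢ p1
    [Ax] p1 ⊢ p1

Result: YES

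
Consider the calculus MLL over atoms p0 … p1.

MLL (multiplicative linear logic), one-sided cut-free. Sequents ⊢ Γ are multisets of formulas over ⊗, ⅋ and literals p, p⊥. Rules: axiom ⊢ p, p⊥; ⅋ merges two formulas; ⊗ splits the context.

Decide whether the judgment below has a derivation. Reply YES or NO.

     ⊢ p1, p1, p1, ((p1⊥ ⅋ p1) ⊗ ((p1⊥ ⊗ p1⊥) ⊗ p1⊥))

Proof tree:
[⊗]  ⊢ p1, p1, p1, ((p1⊥ ⅋ p1) ⊗ ((p1⊥ ⊗ p1⊥) ⊗ p1⊥))
  [⅋]  ⊢ (p1⊥ ⅋ p1)
    [Ax]  ⊢ p1, p1⊥
  [⊗]  ⊢ p1, p1, p1, ((p1⊥ ⊗ p1⊥) ⊗ p1⊥)
    [⊗]  ⊢ p1, p1, (p1⊥ ⊗ p1⊥)
      [Ax]  ⊢ p1, p1⊥
      [Ax]  ⊢ p1, p1⊥
    [Ax]  ⊢ p1, p1⊥

Result: YES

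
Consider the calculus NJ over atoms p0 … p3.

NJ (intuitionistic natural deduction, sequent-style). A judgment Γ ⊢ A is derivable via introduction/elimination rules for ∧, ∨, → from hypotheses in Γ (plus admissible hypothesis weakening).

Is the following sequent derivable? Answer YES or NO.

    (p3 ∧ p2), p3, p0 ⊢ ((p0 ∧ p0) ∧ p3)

Proof tree:
[∧I] (p3 ∧ p2), p3, p0 ⊢ ((p0 ∧ p0) ∧ p3)
  [∧I] (p3 ∧ p2), p0 ⊢ (p0 ∧ p0)
    [Wk] p0, (p3 ∧ p2) ⊢ p0
      [Ax] p0 ⊢ p0
    [Wk] p0, (p3 ∧ p2) ⊢ p0
      [Ax] p0 ⊢ p0
  [Ax] p3 ⊢ p3

Result: YES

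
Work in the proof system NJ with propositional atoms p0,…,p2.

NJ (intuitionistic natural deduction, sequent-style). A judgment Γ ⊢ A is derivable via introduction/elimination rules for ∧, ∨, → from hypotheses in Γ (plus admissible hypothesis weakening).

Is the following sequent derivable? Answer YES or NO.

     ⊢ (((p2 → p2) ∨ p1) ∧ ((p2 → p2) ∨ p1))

Derivation trace:
[∧I]  ⊢ (((p2 → p2) ∨ p1) ∧ ((p2 → p2) ∨ p1))
  [∨I₁]  ⊢ ((p2 → p2) ∨ p1)
    [→I]  ⊢ (p2 → p2)
      [Ax] p2 ⊢ p2
  [∨I₁]  ⊢ ((p2 → p2) ∨ p1)
    [→I]  ⊢ (p2 → p2)
      [Ax] p2 ⊢ p2

Result: YES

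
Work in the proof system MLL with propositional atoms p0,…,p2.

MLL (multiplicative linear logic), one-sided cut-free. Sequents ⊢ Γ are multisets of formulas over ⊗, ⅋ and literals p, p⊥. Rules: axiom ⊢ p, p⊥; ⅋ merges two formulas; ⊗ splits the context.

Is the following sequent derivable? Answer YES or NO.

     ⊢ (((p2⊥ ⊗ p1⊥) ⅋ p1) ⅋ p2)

Derivation (root first):
[⅋]  ⊢ (((p2⊥ ⊗ p1⊥) ⅋ p1) ⅋ p2)
  [⅋]  ⊢ p2, ((p2⊥ ⊗ p1⊥) ⅋ p1)
    [⊗]  ⊢ p2, p1, (p2⊥ ⊗ p1⊥)
      [Ax]  ⊢ p2, p2⊥
      [Ax]  ⊢ p1, p1⊥

Result: YES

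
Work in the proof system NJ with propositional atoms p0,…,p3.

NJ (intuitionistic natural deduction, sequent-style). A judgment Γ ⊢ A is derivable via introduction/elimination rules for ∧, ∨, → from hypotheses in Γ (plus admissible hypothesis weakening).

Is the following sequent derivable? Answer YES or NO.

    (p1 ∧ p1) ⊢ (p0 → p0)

Derivation (root first):
[Wk] (p1 ∧ p1) ⊢ (p0 → p0)
  [→I]  ⊢ (p0 → p0)
    [Ax] p0 ⊢ p0

Result: YES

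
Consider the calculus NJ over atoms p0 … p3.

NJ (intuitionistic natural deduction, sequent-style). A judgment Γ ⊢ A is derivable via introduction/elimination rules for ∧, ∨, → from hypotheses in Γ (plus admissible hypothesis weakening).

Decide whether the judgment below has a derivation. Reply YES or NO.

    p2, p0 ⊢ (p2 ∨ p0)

Proof tree:
[∨I₁] p2, p0 ⊢ (p2 ∨ p0)
  [→E] p2, p0 ⊢ p2
    [→I] p0 ⊢ (p2 → p2)
      [Wk] p2, p0 ⊢ p2
        [Ax] p2 ⊢ p2
    [Ax] p2 ⊢ p2

Result: YES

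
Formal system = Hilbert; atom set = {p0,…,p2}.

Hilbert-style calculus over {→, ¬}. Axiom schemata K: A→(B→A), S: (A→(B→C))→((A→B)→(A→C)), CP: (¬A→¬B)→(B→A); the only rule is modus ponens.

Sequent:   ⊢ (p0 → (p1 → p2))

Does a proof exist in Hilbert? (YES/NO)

Enumerate valuations to refute Γ ⊢ Δ:
  v=000: Γ:[] Δ:[(p0 → (p1 → p2))=T] refutes=False
  v=001: Γ:[] Δ:[(p0 → (p1 → p2))=T] refutes=False
  v=010: Γ:[] Δ:[(p0 → (p1 → p2))=T] refutes=False
  v=011: Γ:[] Δ:[(p0 → (p1 → p2))=T] refutes=False
  v=100: Γ:[] Δ:[(p0 → (p1 → p2))=T] refutes=False
  v=101: Γ:[] Δ:[(p0 → (p1 → p2))=T] refutes=False
  v=110: Γ:[] Δ:[(p0 → (p1 → p2))=F] refutes=True  ← countermodel

Result: NO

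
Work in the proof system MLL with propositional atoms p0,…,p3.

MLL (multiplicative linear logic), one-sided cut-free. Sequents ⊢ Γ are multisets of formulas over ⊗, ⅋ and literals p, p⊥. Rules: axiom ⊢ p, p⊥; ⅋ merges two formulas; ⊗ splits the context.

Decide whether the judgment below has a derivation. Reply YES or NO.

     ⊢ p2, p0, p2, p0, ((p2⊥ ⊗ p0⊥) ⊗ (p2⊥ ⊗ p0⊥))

Proof tree:
[⊗]  ⊢ p2, p0, p2, p0, ((p2⊥ ⊗ p0⊥) ⊗ (p2⊥ ⊗ p0⊥))
  [⊗]  ⊢ p2, p0, (p2⊥ ⊗ p0⊥)
    [Ax]  ⊢ p2, p2⊥
    [Ax]  ⊢ p0, p0⊥
  [⊗]  ⊢ p2, p0, (p2⊥ ⊗ p0⊥)
    [Ax]  ⊢ p2, p2⊥
    [Ax]  ⊢ p0, p0⊥

Result: YES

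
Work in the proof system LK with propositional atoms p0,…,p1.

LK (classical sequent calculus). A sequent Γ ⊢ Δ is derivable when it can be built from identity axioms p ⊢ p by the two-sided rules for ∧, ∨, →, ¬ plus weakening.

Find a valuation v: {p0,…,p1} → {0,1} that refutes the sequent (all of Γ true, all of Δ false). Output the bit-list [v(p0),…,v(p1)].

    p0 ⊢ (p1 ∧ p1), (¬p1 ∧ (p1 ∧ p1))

Truth-table refutation:
  v=00: Γ:[p0=F] Δ:[(p1 ∧ p1)=F, (¬p1 ∧ (p1 ∧ p1))=F] refutes=False
  v=01: Γ:[p0=F] Δ:[(p1 ∧ p1)=T, (¬p1 ∧ (p1 ∧ p1))=F] refutes=False
  v=10: Γ:[p0=T] Δ:[(p1 ∧ p1)=F, (¬p1 ∧ (p1 ∧ p1))=F] refutes=True  ← countermodel

Result: [1, 0]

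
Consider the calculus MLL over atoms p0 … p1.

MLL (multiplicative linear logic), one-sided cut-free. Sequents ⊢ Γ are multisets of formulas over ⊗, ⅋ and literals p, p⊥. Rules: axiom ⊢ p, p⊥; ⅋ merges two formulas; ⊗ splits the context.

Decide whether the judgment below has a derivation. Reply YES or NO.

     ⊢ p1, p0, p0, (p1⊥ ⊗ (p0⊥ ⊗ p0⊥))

Proof tree:
[⊗]  ⊢ p1, p0, p0, (p1⊥ ⊗ (p0⊥ ⊗ p0⊥))
  [Ax]  ⊢ p1, p1⊥
  [⊗]  ⊢ p0, p0, (p0⊥ ⊗ p0⊥)
    [Ax]  ⊢ p0, p0⊥
    [Ax]  ⊢ p0, p0⊥

Result: YES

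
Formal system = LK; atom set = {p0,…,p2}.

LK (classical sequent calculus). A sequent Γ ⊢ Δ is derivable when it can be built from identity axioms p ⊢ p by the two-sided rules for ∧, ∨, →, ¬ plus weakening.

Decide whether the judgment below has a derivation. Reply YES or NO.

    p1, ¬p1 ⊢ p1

Derivation (root first):
[WR] p1, ¬p1 ⊢ p1
  [¬L] p1, ¬p1 ⊢ 
    [Ax] p1 ⊢ p1

Result: YES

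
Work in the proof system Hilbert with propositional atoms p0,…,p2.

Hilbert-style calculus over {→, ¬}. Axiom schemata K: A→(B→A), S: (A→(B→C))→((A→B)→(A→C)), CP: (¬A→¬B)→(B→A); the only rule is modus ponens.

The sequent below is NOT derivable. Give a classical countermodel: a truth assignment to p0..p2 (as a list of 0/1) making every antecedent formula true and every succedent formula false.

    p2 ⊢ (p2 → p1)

Search for a countermodel by truth-table:
  v=000: Γ:[p2=F] Δ:[(p2 → p1)=T] refutes=False
  v=001: Γ:[p2=T] Δ:[(p2 → p1)=F] refutes=True  ← countermodel

Result: [0, 0, 1]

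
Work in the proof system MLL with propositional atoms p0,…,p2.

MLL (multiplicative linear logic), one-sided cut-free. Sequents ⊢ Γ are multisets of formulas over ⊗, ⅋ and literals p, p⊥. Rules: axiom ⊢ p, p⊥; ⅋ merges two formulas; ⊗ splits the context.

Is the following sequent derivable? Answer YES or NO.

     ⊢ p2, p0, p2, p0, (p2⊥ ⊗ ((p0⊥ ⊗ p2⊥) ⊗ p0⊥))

Derivation (root first):
[⊗]  ⊢ p2, p0, p2, p0, (p2⊥ ⊗ ((p0⊥ ⊗ p2⊥) ⊗ p0⊥))
  [Ax]  ⊢ p2, p2⊥
  [⊗]  ⊢ p0, p2, p0, ((p0⊥ ⊗ p2⊥) ⊗ p0⊥)
    [⊗]  ⊢ p0, p2, (p0⊥ ⊗ p2⊥)
      [Ax]  ⊢ p0, p0⊥
      [Ax]  ⊢ p2, p2⊥
    [Ax]  ⊢ p0, p0⊥

Result: YES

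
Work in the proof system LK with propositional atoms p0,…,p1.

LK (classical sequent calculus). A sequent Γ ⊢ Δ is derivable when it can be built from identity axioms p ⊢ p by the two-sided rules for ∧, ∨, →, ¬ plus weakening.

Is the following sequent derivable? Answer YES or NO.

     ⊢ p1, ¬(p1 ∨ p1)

Proof tree:
[¬R]  ⊢ p1, ¬(p1 ∨ p1)
  [∨L] (p1 ∨ p1) ⊢ p1
    [Ax] p1 ⊢ p1
    [Ax] p1 ⊢ p1

Result: YES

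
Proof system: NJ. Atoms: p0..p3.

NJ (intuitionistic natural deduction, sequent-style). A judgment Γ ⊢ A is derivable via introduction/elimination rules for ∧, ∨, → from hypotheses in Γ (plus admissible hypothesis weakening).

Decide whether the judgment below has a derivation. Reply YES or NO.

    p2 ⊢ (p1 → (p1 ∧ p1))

Derivation trace:
[→I] p2 ⊢ (p1 → (p1 ∧ p1))
  [∧I] p1, p2 ⊢ (p1 ∧ p1)
    [Wk] p1, p2 ⊢ p1
      [Ax] p1 ⊢ p1
    [Ax] p1 ⊢ p1

Result: YES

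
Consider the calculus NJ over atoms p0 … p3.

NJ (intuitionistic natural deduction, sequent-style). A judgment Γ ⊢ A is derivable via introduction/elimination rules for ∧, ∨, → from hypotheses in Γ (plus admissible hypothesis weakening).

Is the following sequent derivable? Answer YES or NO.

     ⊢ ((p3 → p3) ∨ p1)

Derivation (root first):
[∨I₁]  ⊢ ((p3 → p3) ∨ p1)
  [→I]  ⊢ (p3 → p3)
    [Ax] p3 ⊢ p3

Result: YES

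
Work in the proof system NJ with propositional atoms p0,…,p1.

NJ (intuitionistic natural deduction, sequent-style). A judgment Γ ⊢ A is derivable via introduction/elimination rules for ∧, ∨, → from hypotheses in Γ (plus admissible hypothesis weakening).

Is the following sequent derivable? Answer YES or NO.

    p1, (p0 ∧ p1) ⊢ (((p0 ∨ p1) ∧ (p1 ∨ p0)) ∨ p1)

Proof tree:
[∨I₁] p1, (p0 ∧ p1) ⊢ (((p0 ∨ p1) ∧ (p1 ∨ p0)) ∨ p1)
  [∧I] p1, (p0 ∧ p1) ⊢ ((p0 ∨ p1) ∧ (p1 ∨ p0))
    [∨I₂] p1 ⊢ (p0 ∨ p1)
      [Ax] p1 ⊢ p1
    [∨I₁] p1, (p0 ∧ p1) ⊢ (p1 ∨ p0)
      [Wk] p1, (p0 ∧ p1) ⊢ p1
        [Ax] p1 ⊢ p1

Result: YES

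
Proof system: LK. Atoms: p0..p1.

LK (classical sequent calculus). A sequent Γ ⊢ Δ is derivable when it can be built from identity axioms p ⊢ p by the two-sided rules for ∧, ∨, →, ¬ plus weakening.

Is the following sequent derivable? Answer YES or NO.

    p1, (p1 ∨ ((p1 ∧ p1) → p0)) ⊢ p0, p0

Search for a countermodel by truth-table:
  v=00: Γ:[p1=F, (p1 ∨ ((p1 ∧ p1) → p0))=T] Δ:[p0=F, p0=F] refutes=False
  v=01: Γ:[p1=T, (p1 ∨ ((p1 ∧ p1) → p0))=T] Δ:[p0=F, p0=F] refutes=True  ← countermodel

Result: NO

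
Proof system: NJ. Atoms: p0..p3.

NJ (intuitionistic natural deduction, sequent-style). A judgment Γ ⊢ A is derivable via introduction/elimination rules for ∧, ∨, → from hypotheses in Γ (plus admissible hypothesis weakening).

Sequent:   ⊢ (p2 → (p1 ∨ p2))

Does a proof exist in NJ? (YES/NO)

Derivation (root first):
[→I]  ⊢ (p2 → (p1 ∨ p2))
  [∨I₂] p2 ⊢ (p1 ∨ p2)
    [Ax] p2 ⊢ p2

Result: YES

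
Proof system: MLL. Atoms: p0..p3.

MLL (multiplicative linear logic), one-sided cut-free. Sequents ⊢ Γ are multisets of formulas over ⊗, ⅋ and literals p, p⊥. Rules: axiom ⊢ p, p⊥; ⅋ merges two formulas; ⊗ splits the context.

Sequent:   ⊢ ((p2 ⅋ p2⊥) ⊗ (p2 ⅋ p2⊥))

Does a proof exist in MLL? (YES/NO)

Proof tree:
[⊗]  ⊢ ((p2 ⅋ p2⊥) ⊗ (p2 ⅋ p2⊥))
  [⅋]  ⊢ (p2 ⅋ p2⊥)
    [Ax]  ⊢ p2, p2⊥
  [⅋]  ⊢ (p2 ⅋ p2⊥)
    [Ax]  ⊢ p2, p2⊥

Result: YES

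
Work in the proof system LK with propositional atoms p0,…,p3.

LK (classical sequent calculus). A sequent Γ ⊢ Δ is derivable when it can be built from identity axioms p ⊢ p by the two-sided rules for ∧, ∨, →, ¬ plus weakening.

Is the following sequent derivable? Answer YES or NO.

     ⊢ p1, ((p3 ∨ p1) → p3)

Derivation trace:
[→R]  ⊢ p1, ((p3 ∨ p1) → p3)
  [∨L] (p3 ∨ p1) ⊢ p1, p3
    [Ax] p3 ⊢ p3
    [Ax] p1 ⊢ p1

Result: YES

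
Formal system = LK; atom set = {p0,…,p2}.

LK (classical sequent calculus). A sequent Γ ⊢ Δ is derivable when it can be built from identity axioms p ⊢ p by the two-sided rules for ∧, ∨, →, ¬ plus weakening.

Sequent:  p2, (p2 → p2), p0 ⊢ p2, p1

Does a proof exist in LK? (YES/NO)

Derivation (root first):
[WR] p2, (p2 → p2), p0 ⊢ p2, p1
  [WL] p2, (p2 → p2), p0 ⊢ p2
    [→L] p2, (p2 → p2) ⊢ p2
      [Ax] p2 ⊢ p2
      [Ax] p2 ⊢ p2

Result: YES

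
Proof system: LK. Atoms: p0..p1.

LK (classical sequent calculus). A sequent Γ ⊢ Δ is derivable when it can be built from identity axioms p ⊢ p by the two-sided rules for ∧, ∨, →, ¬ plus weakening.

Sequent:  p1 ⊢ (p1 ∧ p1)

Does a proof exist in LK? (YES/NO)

Proof tree:
[∧R] p1 ⊢ (p1 ∧ p1)
  [Ax] p1 ⊢ p1
  [WL] p1, p1 ⊢ p1
    [Ax] p1 ⊢ p1

Result: YES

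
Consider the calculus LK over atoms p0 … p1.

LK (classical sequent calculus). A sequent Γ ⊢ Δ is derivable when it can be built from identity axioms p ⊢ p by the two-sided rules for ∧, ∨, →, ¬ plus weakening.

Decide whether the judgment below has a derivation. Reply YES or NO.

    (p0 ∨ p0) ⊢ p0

Proof tree:
[∨L] (p0 ∨ p0) ⊢ p0
  [WR] p0 ⊢ p0, p0
    [Ax] p0 ⊢ p0
  [WR] p0 ⊢ p0, p0
    [Ax] p0 ⊢ p0

Result: YES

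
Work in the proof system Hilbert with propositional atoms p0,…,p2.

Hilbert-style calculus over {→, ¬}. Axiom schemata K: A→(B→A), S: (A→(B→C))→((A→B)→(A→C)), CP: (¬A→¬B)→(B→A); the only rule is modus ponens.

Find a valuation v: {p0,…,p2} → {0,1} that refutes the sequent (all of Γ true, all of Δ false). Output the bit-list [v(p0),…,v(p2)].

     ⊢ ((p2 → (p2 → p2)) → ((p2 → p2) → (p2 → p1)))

Truth-table refutation:
  v=000: Γ:[] Δ:[((p2 → (p2 → p2)) → ((p2 → p2) → (p2 → p1)))=T] refutes=False
  v=001: Γ:[] Δ:[((p2 → (p2 → p2)) → ((p2 → p2) → (p2 → p1)))=F] refutes=True  ← countermodel

Result: [0, 0, 1]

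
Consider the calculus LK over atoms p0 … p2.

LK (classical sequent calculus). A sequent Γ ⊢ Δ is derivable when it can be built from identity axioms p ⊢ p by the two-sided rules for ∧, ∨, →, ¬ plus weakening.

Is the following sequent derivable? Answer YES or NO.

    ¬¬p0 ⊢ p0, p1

Derivation (root first):
[WR] ¬¬p0 ⊢ p0, p1
  [¬L] ¬¬p0 ⊢ p0
    [¬R]  ⊢ p0, ¬p0
      [Ax] p0 ⊢ p0

Result: YES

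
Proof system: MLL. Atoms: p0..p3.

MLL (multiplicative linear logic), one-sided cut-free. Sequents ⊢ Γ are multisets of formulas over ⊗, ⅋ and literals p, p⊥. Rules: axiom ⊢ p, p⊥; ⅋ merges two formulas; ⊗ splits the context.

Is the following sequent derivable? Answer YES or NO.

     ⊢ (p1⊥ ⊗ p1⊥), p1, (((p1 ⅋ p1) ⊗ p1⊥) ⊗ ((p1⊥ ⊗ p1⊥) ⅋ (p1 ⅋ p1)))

Derivation trace:
[⊗]  ⊢ (p1⊥ ⊗ p1⊥), p1, (((p1 ⅋ p1) ⊗ p1⊥) ⊗ ((p1⊥ ⊗ p1⊥) ⅋ (p1 ⅋ p1)))
  [⊗]  ⊢ (p1⊥ ⊗ p1⊥), p1, ((p1 ⅋ p1) ⊗ p1⊥)
    [⅋]  ⊢ (p1⊥ ⊗ p1⊥), (p1 ⅋ p1)
      [⊗]  ⊢ p1, p1, (p1⊥ ⊗ p1⊥)
        [Ax]  ⊢ p1, p1⊥
        [Ax]  ⊢ p1, p1⊥
    [Ax]  ⊢ p1, p1⊥
  [⅋]  ⊢ ((p1⊥ ⊗ p1⊥) ⅋ (p1 ⅋ p1))
    [⅋]  ⊢ (p1⊥ ⊗ p1⊥), (p1 ⅋ p1)
      [⊗]  ⊢ p1, p1, (p1⊥ ⊗ p1⊥)
        [Ax]  ⊢ p1, p1⊥
        [Ax]  ⊢ p1, p1⊥

Result: YES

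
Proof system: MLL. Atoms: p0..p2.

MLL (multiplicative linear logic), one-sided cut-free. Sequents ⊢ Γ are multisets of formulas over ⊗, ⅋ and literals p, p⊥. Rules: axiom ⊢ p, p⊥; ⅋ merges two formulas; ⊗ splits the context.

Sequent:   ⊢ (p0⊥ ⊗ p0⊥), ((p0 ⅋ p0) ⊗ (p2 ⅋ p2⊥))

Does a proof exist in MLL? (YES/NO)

Proof tree:
[⊗]  ⊢ (p0⊥ ⊗ p0⊥), ((p0 ⅋ p0) ⊗ (p2 ⅋ p2⊥))
  [⅋]  ⊢ (p0⊥ ⊗ p0⊥), (p0 ⅋ p0)
    [⊗]  ⊢ p0, p0, (p0⊥ ⊗ p0⊥)
      [Ax]  ⊢ p0, p0⊥
      [Ax]  ⊢ p0, p0⊥
  [⅋]  ⊢ (p2 ⅋ p2⊥)
    [Ax]  ⊢ p2, p2⊥

Result: YES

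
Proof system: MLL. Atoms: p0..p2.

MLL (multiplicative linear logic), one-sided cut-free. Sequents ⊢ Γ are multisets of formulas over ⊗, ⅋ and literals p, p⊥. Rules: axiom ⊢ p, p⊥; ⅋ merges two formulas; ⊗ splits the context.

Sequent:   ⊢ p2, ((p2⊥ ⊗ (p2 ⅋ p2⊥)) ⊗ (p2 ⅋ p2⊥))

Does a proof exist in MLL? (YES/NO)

Derivation trace:
[⊗]  ⊢ p2, ((p2⊥ ⊗ (p2 ⅋ p2⊥)) ⊗ (p2 ⅋ p2⊥))
  [⊗]  ⊢ p2, (p2⊥ ⊗ (p2 ⅋ p2⊥))
    [Ax]  ⊢ p2, p2⊥
    [⅋]  ⊢ (p2 ⅋ p2⊥)
      [Ax]  ⊢ p2, p2⊥
  [⅋]  ⊢ (p2 ⅋ p2⊥)
    [Ax]  ⊢ p2, p2⊥

Result: YES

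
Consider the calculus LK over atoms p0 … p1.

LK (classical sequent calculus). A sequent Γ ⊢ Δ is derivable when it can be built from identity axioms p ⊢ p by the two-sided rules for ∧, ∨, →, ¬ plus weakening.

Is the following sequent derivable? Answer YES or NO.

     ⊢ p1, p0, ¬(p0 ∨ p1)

Derivation trace:
[¬R]  ⊢ p1, p0, ¬(p0 ∨ p1)
  [∨L] (p0 ∨ p1) ⊢ p1, p0
    [Ax] p0 ⊢ p0
    [Ax] p1 ⊢ p1

Result: YES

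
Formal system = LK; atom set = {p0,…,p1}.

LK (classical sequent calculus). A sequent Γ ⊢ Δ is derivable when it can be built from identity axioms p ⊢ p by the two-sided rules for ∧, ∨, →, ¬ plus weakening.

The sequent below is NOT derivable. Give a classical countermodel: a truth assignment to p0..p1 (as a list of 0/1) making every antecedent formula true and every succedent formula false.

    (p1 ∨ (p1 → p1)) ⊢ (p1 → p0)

Truth-table refutation:
  v=00: Γ:[(p1 ∨ (p1 → p1))=T] Δ:[(p1 → p0)=T] refutes=False
  v=01: Γ:[(p1 ∨ (p1 → p1))=T] Δ:[(p1 → p0)=F] refutes=True  ← countermodel

Result: [0, 1]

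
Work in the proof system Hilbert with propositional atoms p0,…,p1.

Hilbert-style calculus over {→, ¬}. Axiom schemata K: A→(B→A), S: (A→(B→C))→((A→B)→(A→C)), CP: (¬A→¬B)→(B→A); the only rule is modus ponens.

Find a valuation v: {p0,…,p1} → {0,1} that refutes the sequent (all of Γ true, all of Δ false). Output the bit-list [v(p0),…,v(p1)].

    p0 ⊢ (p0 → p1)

Enumerate valuations to refute Γ ⊢ Δ:
  v=00: Γ:[p0=F] Δ:[(p0 → p1)=T] refutes=False
  v=01: Γ:[p0=F] Δ:[(p0 → p1)=T] refutes=False
  v=10: Γ:[p0=T] Δ:[(p0 → p1)=F] refutes=True  ← countermodel

Result: [1, 0]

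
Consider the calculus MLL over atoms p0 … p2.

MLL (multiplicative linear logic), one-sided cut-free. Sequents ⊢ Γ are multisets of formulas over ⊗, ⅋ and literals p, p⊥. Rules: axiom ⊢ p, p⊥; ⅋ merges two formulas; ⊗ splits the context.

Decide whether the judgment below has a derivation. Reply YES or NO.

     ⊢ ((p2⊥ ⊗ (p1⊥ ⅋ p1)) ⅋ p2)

Derivation trace:
[⅋]  ⊢ ((p2⊥ ⊗ (p1⊥ ⅋ p1)) ⅋ p2)
  [⊗]  ⊢ p2, (p2⊥ ⊗ (p1⊥ ⅋ p1))
    [Ax]  ⊢ p2, p2⊥
    [⅋]  ⊢ (p1⊥ ⅋ p1)
      [Ax]  ⊢ p1, p1⊥

Result: YES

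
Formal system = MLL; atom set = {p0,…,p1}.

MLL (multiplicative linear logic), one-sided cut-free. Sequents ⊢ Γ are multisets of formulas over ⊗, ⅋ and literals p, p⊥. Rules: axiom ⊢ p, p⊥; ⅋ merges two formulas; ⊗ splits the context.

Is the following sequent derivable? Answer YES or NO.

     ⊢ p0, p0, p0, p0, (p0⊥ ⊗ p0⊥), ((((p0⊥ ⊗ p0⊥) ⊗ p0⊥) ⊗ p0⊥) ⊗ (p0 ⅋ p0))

Derivation trace:
[⊗]  ⊢ p0, p0, p0, p0, (p0⊥ ⊗ p0⊥), ((((p0⊥ ⊗ p0⊥) ⊗ p0⊥) ⊗ p0⊥) ⊗ (p0 ⅋ p0))
  [⊗]  ⊢ p0, p0, p0, p0, (((p0⊥ ⊗ p0⊥) ⊗ p0⊥) ⊗ p0⊥)
    [⊗]  ⊢ p0, p0, p0, ((p0⊥ ⊗ p0⊥) ⊗ p0⊥)
      [⊗]  ⊢ p0, p0, (p0⊥ ⊗ p0⊥)
        [Ax]  ⊢ p0, p0⊥
        [Ax]  ⊢ p0, p0⊥
      [Ax]  ⊢ p0, p0⊥
    [Ax]  ⊢ p0, p0⊥
  [⅋]  ⊢ (p0⊥ ⊗ p0⊥), (p0 ⅋ p0)
    [⊗]  ⊢ p0, p0, (p0⊥ ⊗ p0⊥)
      [Ax]  ⊢ p0, p0⊥
      [Ax]  ⊢ p0, p0⊥

Result: YES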